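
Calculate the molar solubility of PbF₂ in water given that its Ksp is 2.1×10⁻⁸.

PbF₂(s) ⇌ Pb²⁺(aq) + 2 F⁻(aq)
Call the molar solubility s, so that [Pb²⁺] = s and [F⁻] = 2s.
Ksp = [Pb²⁺][F⁻]^2 = s · (2s)^2 = 4s^3
4s^3 = 2.1×10⁻⁸  ⇒  s^3 = 5.3×10⁻⁹
s = (5.3×10⁻⁹)^(1/3) = 1.7×10⁻³ mol/L

1.7×10⁻³ M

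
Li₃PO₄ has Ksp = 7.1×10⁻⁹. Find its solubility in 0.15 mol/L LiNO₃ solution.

Li₃PO₄(s) ⇌ 3 Li⁺(aq) + PO₄³⁻(aq)
The solution already contains Li⁺ at 0.15 mol/L. Let s be the molar solubility of Li₃PO₄.
[Li⁺] ≈ 0.15 mol/L (common ion dominates); [PO₄³⁻] = s.
Ksp = [Li⁺]^3[PO₄³⁻] = (0.15)^3s
s = 7.1×10⁻⁹ / (0.15)^3 = 2.1×10⁻⁶
s = 2.1×10⁻⁶ mol/L

2.1×10⁻⁶ M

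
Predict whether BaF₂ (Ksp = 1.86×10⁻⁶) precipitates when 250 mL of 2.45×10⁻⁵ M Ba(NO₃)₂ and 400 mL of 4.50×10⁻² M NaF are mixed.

No

The combined volume is 650 mL.
[Ba²⁺] = (2.45×10⁻⁵)(250)/650 = 9.42×10⁻⁶ M
[F⁻] = (4.50×10⁻²)(400)/650 = 2.77×10⁻² M
Q = [Ba²⁺][F⁻]^2 = 7.23×10⁻⁹
Q < Ksp (7.23×10⁻⁹ vs 1.86×10⁻⁶); the solution remains unsaturated and no precipitate forms.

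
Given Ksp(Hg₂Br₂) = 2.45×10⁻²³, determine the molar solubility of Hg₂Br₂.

Hg₂Br₂(s) ⇌ Hg₂²⁺(aq) + 2 Br⁻(aq)
For each mole of Hg₂Br₂ that dissolves per liter, [Hg₂²⁺] = s and [Br⁻] = 2s; let s denote this solubility.
Ksp = [Hg₂²⁺][Br⁻]^2 = s · (2s)^2 = 4s^3
4s^3 = 2.45×10⁻²³  ⇒  s^3 = 6.13×10⁻²⁴
s = 1.83×10⁻⁸ mol/L

1.83×10⁻⁸ M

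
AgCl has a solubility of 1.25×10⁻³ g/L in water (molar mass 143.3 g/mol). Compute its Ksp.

Convert to molarity: s = 1.25×10⁻³ / 143.3 = 8.7230×10⁻⁶ mol/L
AgCl(s) ⇌ Ag⁺(aq) + Cl⁻(aq)
Call the molar solubility s, so that [Ag⁺] = s and [Cl⁻] = s.
Ksp = [Ag⁺][Cl⁻] = s · s = s^2
Ksp = (8.7230×10⁻⁶)^2 = 7.61×10⁻¹¹

Ksp = 7.61×10⁻¹¹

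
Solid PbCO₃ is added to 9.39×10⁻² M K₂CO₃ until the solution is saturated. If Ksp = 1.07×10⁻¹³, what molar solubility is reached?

1.14×10⁻¹² M

PbCO₃(s) ⇌ Pb²⁺(aq) + CO₃²⁻(aq)
The solution already contains CO₃²⁻ at 9.39×10⁻² M. Let s be the molar solubility of PbCO₃.
[CO₃²⁻] ≈ 9.39×10⁻² M (common ion dominates); [Pb²⁺] = s.
Ksp = [Pb²⁺][CO₃²⁻] = s(9.39×10⁻²)
s = 1.07×10⁻¹³ / (9.39×10⁻²) = 1.14×10⁻¹²
s = 1.14×10⁻¹² M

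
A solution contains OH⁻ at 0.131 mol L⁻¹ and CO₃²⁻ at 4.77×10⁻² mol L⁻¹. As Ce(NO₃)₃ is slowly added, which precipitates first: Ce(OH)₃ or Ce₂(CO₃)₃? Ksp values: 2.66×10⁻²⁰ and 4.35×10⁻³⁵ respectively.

Precipitation of each salt begins when its ion product equals Ksp.
For Ce(OH)₃: [Ce³⁺] = (Ksp/[OH⁻]^3) = 1.18×10⁻¹⁷ mol L⁻¹
For Ce₂(CO₃)₃: [Ce³⁺] = (Ksp/[CO₃²⁻]^3)^(1/2) = 6.33×10⁻¹⁶ mol L⁻¹
Ce(OH)₃ requires the lower [Ce³⁺], so it precipitates first.

Ce(OH)₃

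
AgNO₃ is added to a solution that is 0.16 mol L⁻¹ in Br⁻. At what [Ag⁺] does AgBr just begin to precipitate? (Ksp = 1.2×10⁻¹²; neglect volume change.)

7.5×10⁻¹² M

Precipitation begins when Q = Ksp.
AgBr(s) ⇌ Ag⁺(aq) + Br⁻(aq)
Ksp = [Ag⁺][Br⁻] = [Ag⁺](0.16)
[Ag⁺] = 1.2×10⁻¹² / (0.16) = 7.5×10⁻¹²
[Ag⁺] = 7.5×10⁻¹² mol L⁻¹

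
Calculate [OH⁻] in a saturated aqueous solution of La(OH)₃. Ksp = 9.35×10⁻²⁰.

2.30×10⁻⁵ M

La(OH)₃(s) ⇌ La³⁺(aq) + 3 OH⁻(aq)
Call the molar solubility s, so that [La³⁺] = s and [OH⁻] = 3s.
Ksp = [La³⁺][OH⁻]^3 = s · (3s)^3 = 27s^4 = 9.35×10⁻²⁰
s = 7.67×10⁻⁶ mol/L
[OH⁻] = 3s = 2.30×10⁻⁵ mol/L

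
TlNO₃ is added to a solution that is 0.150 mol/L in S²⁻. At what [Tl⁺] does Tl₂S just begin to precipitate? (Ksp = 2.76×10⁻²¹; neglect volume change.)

Precipitation begins when Q = Ksp.
Tl₂S(s) ⇌ 2 Tl⁺(aq) + S²⁻(aq)
Ksp = [Tl⁺]^2[S²⁻] = [Tl⁺]^2(0.150)
[Tl⁺]^2 = 2.76×10⁻²¹ / (0.150) = 1.84×10⁻²⁰
[Tl⁺] = 1.36×10⁻¹⁰ mol/L

1.36×10⁻¹⁰ M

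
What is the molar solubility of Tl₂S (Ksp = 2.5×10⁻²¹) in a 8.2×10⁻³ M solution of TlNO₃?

Tl₂S(s) ⇌ 2 Tl⁺(aq) + S²⁻(aq)
Tl⁺ is already present at 8.2×10⁻³ M. If s mol/L of Tl₂S dissolves, [S²⁻] = s while [Tl⁺] ≈ 8.2×10⁻³ M.
Ksp = [Tl⁺]^2[S²⁻] = (8.2×10⁻³)^2s
s = 2.5×10⁻²¹ / (8.2×10⁻³)^2 = 3.7×10⁻¹⁷
s = 3.7×10⁻¹⁷ M

3.7×10⁻¹⁷ M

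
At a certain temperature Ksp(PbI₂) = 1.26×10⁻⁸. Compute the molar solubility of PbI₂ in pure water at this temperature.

PbI₂(s) ⇌ Pb²⁺(aq) + 2 I⁻(aq)
Let s be the molar solubility. Then [Pb²⁺] = s and [I⁻] = 2s.
Ksp = [Pb²⁺][I⁻]^2 = s · (2s)^2 = 4s^3
4s^3 = 1.26×10⁻⁸  ⇒  s^3 = 3.15×10⁻⁹
s = 1.47×10⁻³ mol/L

1.47×10⁻³ M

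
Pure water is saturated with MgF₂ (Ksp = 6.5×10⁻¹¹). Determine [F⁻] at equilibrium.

5.1×10⁻⁴ M

MgF₂(s) ⇌ Mg²⁺(aq) + 2 F⁻(aq)
For each mole of MgF₂ that dissolves per liter, [Mg²⁺] = s and [F⁻] = 2s; let s denote this solubility.
Ksp = [Mg²⁺][F⁻]^2 = s · (2s)^2 = 4s^3 = 6.5×10⁻¹¹
s = 2.5×10⁻⁴ M
[F⁻] = 2s = 5.1×10⁻⁴ M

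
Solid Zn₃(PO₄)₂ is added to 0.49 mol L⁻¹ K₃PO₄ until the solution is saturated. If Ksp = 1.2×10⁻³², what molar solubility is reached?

1.2×10⁻¹¹ M

Zn₃(PO₄)₂(s) ⇌ 3 Zn²⁺(aq) + 2 PO₄³⁻(aq)
With PO₄³⁻ already at 0.49 mol L⁻¹ and s small, take [PO₄³⁻] ≈ 0.49 mol L⁻¹ and [Zn²⁺] = 3s.
Ksp = [Zn²⁺]^3[PO₄³⁻]^2 = (3s)^3(0.49)^2
(3s)^3 = 1.2×10⁻³² / (0.49)^2 = 5.0×10⁻³²
s = 1.2×10⁻¹¹ mol L⁻¹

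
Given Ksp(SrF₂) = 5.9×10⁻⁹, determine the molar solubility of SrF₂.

1.1×10⁻³ M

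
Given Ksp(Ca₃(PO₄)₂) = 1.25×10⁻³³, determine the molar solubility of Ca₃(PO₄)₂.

1.03×10⁻⁷ M

Ca₃(PO₄)₂(s) ⇌ 3 Ca²⁺(aq) + 2 PO₄³⁻(aq)
Call the molar solubility s, so that [Ca²⁺] = 3s and [PO₄³⁻] = 2s.
Ksp = [Ca²⁺]^3[PO₄³⁻]^2 = (3s)^3 · (2s)^2 = 108s^5
108s^5 = 1.25×10⁻³³  ⇒  s^5 = 1.16×10⁻³⁵
s = (1.16×10⁻³⁵)^(1/5) = 1.03×10⁻⁷ mol L⁻¹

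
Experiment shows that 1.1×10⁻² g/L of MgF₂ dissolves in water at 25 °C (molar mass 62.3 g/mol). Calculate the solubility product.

Ksp = 2.2×10⁻¹¹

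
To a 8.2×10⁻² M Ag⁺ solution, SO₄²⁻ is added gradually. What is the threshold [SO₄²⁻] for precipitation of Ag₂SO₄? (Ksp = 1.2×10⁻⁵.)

Each salt precipitates once Q = Ksp for that salt.
Ag₂SO₄(s) ⇌ 2 Ag⁺(aq) + SO₄²⁻(aq)
Ksp = [Ag⁺]^2[SO₄²⁻] = [SO₄²⁻](8.2×10⁻²)^2
[SO₄²⁻] = 1.2×10⁻⁵ / (8.2×10⁻²)^2 = 1.8×10⁻³
[SO₄²⁻] = 1.8×10⁻³ M

1.8×10⁻³ M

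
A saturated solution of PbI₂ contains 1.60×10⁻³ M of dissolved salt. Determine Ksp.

Ksp = 1.64×10⁻⁸

PbI₂(s) ⇌ Pb²⁺(aq) + 2 I⁻(aq)
With molar solubility s: [Pb²⁺] = s, [I⁻] = 2s.
Ksp = [Pb²⁺][I⁻]^2 = s · (2s)^2 = 4s^3
Ksp = 4 × (1.60×10⁻³)^3 = 1.64×10⁻⁸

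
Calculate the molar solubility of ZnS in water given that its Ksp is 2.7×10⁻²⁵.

5.2×10⁻¹³ M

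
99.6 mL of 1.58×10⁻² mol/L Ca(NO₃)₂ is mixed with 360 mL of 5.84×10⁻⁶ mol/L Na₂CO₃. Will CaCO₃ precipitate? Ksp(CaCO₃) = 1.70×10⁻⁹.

Yes

After mixing, V = 99.6 mL + 360 mL = 459.6 mL.
[Ca²⁺] = (1.58×10⁻²)(99.6)/459.6 = 3.42×10⁻³ mol/L
[CO₃²⁻] = (5.84×10⁻⁶)(360)/459.6 = 4.57×10⁻⁶ mol/L
Q = [Ca²⁺][CO₃²⁻] = 1.57×10⁻⁸
Because Q > Ksp (1.57×10⁻⁸ vs 1.70×10⁻⁹), a precipitate of CaCO₃ forms.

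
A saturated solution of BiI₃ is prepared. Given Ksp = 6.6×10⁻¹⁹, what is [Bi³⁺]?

1.3×10⁻⁵ M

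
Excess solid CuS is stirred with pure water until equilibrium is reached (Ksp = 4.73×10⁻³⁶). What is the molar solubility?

2.17×10⁻¹⁸ M

CuS(s) ⇌ Cu²⁺(aq) + S²⁻(aq)
For each mole of CuS that dissolves per liter, [Cu²⁺] = s and [S²⁻] = s; let s denote this solubility.
Ksp = [Cu²⁺][S²⁻] = s · s = s^2
s^2 = 4.73×10⁻³⁶
s = (4.73×10⁻³⁶)^(1/2) = 2.17×10⁻¹⁸ mol L⁻¹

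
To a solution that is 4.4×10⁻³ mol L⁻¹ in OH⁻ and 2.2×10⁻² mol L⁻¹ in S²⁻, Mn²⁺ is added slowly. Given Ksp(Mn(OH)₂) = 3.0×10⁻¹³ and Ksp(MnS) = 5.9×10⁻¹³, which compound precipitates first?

Each salt precipitates once Q = Ksp for that salt.
For Mn(OH)₂: [Mn²⁺] = (Ksp/[OH⁻]^2) = 1.5×10⁻⁸ mol L⁻¹
For MnS: [Mn²⁺] = (Ksp/[S²⁻]) = 2.7×10⁻¹¹ mol L⁻¹
MnS requires the lower [Mn²⁺], so it precipitates first.

MnS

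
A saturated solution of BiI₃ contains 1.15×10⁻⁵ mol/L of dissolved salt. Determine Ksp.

Ksp = 4.72×10⁻¹⁹

BiI₃(s) ⇌ Bi³⁺(aq) + 3 I⁻(aq)
For each mole of BiI₃ that dissolves per liter, [Bi³⁺] = s and [I⁻] = 3s; let s denote this solubility.
Ksp = [Bi³⁺][I⁻]^3 = s · (3s)^3 = 27s^4
Ksp = 27 × (1.15×10⁻⁵)^4 = 4.72×10⁻¹⁹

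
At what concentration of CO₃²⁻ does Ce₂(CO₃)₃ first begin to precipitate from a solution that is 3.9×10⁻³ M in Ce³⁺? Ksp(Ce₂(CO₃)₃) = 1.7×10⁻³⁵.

1.0×10⁻¹⁰ M

Each salt precipitates once Q = Ksp for that salt.
Ce₂(CO₃)₃(s) ⇌ 2 Ce³⁺(aq) + 3 CO₃²⁻(aq)
Ksp = [Ce³⁺]^2[CO₃²⁻]^3 = [CO₃²⁻]^3(3.9×10⁻³)^2
[CO₃²⁻]^3 = 1.7×10⁻³⁵ / (3.9×10⁻³)^2 = 1.1×10⁻³⁰
[CO₃²⁻] = 1.0×10⁻¹⁰ M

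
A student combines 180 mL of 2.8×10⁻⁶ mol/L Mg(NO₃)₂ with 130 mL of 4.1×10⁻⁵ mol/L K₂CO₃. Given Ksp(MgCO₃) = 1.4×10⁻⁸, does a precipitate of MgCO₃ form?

No

The combined volume is 310 mL.
[Mg²⁺] = (2.8×10⁻⁶)(180)/310 = 1.6×10⁻⁶ mol/L
[CO₃²⁻] = (4.1×10⁻⁵)(130)/310 = 1.7×10⁻⁵ mol/L
Q = [Mg²⁺][CO₃²⁻] = 2.8×10⁻¹¹
Q = 2.8×10⁻¹¹ < Ksp = 1.4×10⁻⁸, so the solution is unsaturated and no precipitate forms.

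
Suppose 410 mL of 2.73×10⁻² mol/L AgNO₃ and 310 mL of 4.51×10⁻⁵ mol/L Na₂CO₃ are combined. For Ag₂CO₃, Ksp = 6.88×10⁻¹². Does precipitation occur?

Yes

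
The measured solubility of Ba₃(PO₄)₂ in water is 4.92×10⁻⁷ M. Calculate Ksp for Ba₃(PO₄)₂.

Ksp = 3.11×10⁻³⁰

Ba₃(PO₄)₂(s) ⇌ 3 Ba²⁺(aq) + 2 PO₄³⁻(aq)
Call the molar solubility s, so that [Ba²⁺] = 3s and [PO₄³⁻] = 2s.
Ksp = [Ba²⁺]^3[PO₄³⁻]^2 = (3s)^3 · (2s)^2 = 108s^5
Ksp = 108 × (4.92×10⁻⁷)^5 = 3.11×10⁻³⁰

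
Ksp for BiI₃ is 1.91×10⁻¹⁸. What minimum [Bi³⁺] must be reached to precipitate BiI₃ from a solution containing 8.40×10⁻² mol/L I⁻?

Each salt precipitates once Q = Ksp for that salt.
BiI₃(s) ⇌ Bi³⁺(aq) + 3 I⁻(aq)
Ksp = [Bi³⁺][I⁻]^3 = [Bi³⁺](8.40×10⁻²)^3
[Bi³⁺] = 1.91×10⁻¹⁸ / (8.40×10⁻²)^3 = 3.22×10⁻¹⁵
[Bi³⁺] = 3.22×10⁻¹⁵ mol/L

3.22×10⁻¹⁵ M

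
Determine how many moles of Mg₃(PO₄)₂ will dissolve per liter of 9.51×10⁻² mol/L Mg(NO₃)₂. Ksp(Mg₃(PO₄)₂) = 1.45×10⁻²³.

Mg₃(PO₄)₂(s) ⇌ 3 Mg²⁺(aq) + 2 PO₄³⁻(aq)
Mg²⁺ is already present at 9.51×10⁻² mol/L. If s mol/L of Mg₃(PO₄)₂ dissolves, [PO₄³⁻] = 2s while [Mg²⁺] ≈ 9.51×10⁻² mol/L.
Ksp = [Mg²⁺]^3[PO₄³⁻]^2 = (9.51×10⁻²)^3(2s)^2
(2s)^2 = 1.45×10⁻²³ / (9.51×10⁻²)^3 = 1.69×10⁻²⁰
s = 6.49×10⁻¹¹ mol/L

6.49×10⁻¹¹ M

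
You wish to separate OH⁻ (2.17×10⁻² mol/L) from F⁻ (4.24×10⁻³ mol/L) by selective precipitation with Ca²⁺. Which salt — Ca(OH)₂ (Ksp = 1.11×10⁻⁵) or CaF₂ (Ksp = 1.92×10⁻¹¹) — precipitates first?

CaF₂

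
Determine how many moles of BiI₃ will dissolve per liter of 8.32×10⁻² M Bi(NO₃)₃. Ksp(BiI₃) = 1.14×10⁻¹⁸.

7.98×10⁻⁷ M

BiI₃(s) ⇌ Bi³⁺(aq) + 3 I⁻(aq)
With Bi³⁺ already at 8.32×10⁻² M and s small, take [Bi³⁺] ≈ 8.32×10⁻² M and [I⁻] = 3s.
Ksp = [Bi³⁺][I⁻]^3 = (8.32×10⁻²)(3s)^3
(3s)^3 = 1.14×10⁻¹⁸ / (8.32×10⁻²) = 1.37×10⁻¹⁷
s = 7.98×10⁻⁷ M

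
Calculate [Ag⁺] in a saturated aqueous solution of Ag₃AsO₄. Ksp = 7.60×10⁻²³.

3.89×10⁻⁶ M

Ag₃AsO₄(s) ⇌ 3 Ag⁺(aq) + AsO₄³⁻(aq)
Let s be the molar solubility. Then [Ag⁺] = 3s and [AsO₄³⁻] = s.
Ksp = [Ag⁺]^3[AsO₄³⁻] = (3s)^3 · s = 27s^4 = 7.60×10⁻²³
s = 1.30×10⁻⁶ mol L⁻¹
[Ag⁺] = 3s = 3.89×10⁻⁶ mol L⁻¹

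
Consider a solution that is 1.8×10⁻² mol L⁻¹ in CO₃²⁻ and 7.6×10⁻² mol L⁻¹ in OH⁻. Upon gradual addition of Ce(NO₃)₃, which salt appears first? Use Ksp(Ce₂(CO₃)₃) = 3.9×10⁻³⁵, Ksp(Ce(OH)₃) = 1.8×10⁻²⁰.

Ce(OH)₃

Each salt precipitates once Q = Ksp for that salt.
For Ce₂(CO₃)₃: [Ce³⁺] = (Ksp/[CO₃²⁻]^3)^(1/2) = 2.6×10⁻¹⁵ mol L⁻¹
For Ce(OH)₃: [Ce³⁺] = (Ksp/[OH⁻]^3) = 4.1×10⁻¹⁷ mol L⁻¹
Ce(OH)₃ requires the lower [Ce³⁺], so it precipitates first.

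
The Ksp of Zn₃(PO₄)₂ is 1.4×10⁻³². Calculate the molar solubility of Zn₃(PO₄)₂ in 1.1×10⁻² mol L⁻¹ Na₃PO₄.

1.6×10⁻¹⁰ M

Zn₃(PO₄)₂(s) ⇌ 3 Zn²⁺(aq) + 2 PO₄³⁻(aq)
Let s be the solubility of Zn₃(PO₄)₂ here. The common ion gives [PO₄³⁻] ≈ 1.1×10⁻² mol L⁻¹, and [Zn²⁺] = 3s.
Ksp = [Zn²⁺]^3[PO₄³⁻]^2 = (3s)^3(1.1×10⁻²)^2
(3s)^3 = 1.4×10⁻³² / (1.1×10⁻²)^2 = 1.2×10⁻²⁸
s = 1.6×10⁻¹⁰ mol L⁻¹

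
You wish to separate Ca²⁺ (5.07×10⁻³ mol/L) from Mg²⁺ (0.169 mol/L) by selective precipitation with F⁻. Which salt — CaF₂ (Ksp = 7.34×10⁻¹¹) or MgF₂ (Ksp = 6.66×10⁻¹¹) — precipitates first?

MgF₂

A salt starts to precipitate once the ion product Q reaches its Ksp.
For CaF₂: [F⁻] = (Ksp/[Ca²⁺])^(1/2) = 1.20×10⁻⁴ mol/L
For MgF₂: [F⁻] = (Ksp/[Mg²⁺])^(1/2) = 1.99×10⁻⁵ mol/L
The smaller threshold [F⁻] is reached first, so MgF₂ precipitates first.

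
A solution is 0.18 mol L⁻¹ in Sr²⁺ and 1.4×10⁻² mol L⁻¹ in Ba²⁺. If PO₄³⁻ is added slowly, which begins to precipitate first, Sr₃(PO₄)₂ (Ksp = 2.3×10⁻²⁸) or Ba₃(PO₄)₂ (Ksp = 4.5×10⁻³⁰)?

Each salt precipitates once Q = Ksp for that salt.
For Sr₃(PO₄)₂: [PO₄³⁻] = (Ksp/[Sr²⁺]^3)^(1/2) = 2.0×10⁻¹³ mol L⁻¹
For Ba₃(PO₄)₂: [PO₄³⁻] = (Ksp/[Ba²⁺]^3)^(1/2) = 1.3×10⁻¹² mol L⁻¹
The smaller threshold [PO₄³⁻] is reached first, so Sr₃(PO₄)₂ precipitates first.

Sr₃(PO₄)₂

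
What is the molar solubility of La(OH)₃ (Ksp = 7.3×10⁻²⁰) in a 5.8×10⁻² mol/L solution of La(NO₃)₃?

3.6×10⁻⁷ M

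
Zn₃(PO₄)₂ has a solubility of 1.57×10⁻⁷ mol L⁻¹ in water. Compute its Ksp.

Ksp = 1.03×10⁻³²

Zn₃(PO₄)₂(s) ⇌ 3 Zn²⁺(aq) + 2 PO₄³⁻(aq)
With molar solubility s: [Zn²⁺] = 3s, [PO₄³⁻] = 2s.
Ksp = [Zn²⁺]^3[PO₄³⁻]^2 = (3s)^3 · (2s)^2 = 108s^5
Ksp = 108 × (1.57×10⁻⁷)^5 = 1.03×10⁻³²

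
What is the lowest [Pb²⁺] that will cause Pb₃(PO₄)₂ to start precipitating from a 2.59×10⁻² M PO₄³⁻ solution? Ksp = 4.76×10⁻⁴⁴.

Each salt precipitates once Q = Ksp for that salt.
Pb₃(PO₄)₂(s) ⇌ 3 Pb²⁺(aq) + 2 PO₄³⁻(aq)
Ksp = [Pb²⁺]^3[PO₄³⁻]^2 = [Pb²⁺]^3(2.59×10⁻²)^2
[Pb²⁺]^3 = 4.76×10⁻⁴⁴ / (2.59×10⁻²)^2 = 7.10×10⁻⁴¹
[Pb²⁺] = 4.14×10⁻¹⁴ M

4.14×10⁻¹⁴ M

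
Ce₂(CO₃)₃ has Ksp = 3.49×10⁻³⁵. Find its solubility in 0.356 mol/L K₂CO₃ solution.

1.39×10⁻¹⁷ M

Ce₂(CO₃)₃(s) ⇌ 2 Ce³⁺(aq) + 3 CO₃²⁻(aq)
Let s be the solubility of Ce₂(CO₃)₃ here. The common ion gives [CO₃²⁻] ≈ 0.356 mol/L, and [Ce³⁺] = 2s.
Ksp = [Ce³⁺]^2[CO₃²⁻]^3 = (2s)^2(0.356)^3
(2s)^2 = 3.49×10⁻³⁵ / (0.356)^3 = 7.74×10⁻³⁴
s = 1.39×10⁻¹⁷ mol/L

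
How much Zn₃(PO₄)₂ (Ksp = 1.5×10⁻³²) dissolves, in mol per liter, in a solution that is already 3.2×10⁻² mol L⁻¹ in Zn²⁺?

1.1×10⁻¹⁴ M

Zn₃(PO₄)₂(s) ⇌ 3 Zn²⁺(aq) + 2 PO₄³⁻(aq)
The solution already contains Zn²⁺ at 3.2×10⁻² mol L⁻¹. Let s be the molar solubility of Zn₃(PO₄)₂.
[Zn²⁺] ≈ 3.2×10⁻² mol L⁻¹ (common ion dominates); [PO₄³⁻] = 2s.
Ksp = [Zn²⁺]^3[PO₄³⁻]^2 = (3.2×10⁻²)^3(2s)^2
(2s)^2 = 1.5×10⁻³² / (3.2×10⁻²)^3 = 4.6×10⁻²⁸
s = 1.1×10⁻¹⁴ mol L⁻¹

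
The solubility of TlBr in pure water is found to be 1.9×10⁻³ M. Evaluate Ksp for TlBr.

TlBr(s) ⇌ Tl⁺(aq) + Br⁻(aq)
For each mole of TlBr that dissolves per liter, [Tl⁺] = s and [Br⁻] = s; let s denote this solubility.
Ksp = [Tl⁺][Br⁻] = s · s = s^2
Ksp = (1.9×10⁻³)^2 = 3.6×10⁻⁶

Ksp = 3.6×10⁻⁶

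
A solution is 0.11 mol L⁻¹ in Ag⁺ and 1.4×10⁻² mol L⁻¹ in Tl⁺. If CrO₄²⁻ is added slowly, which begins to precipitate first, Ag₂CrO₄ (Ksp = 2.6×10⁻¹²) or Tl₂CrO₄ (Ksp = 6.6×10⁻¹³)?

The threshold for precipitation is Q = Ksp.
For Ag₂CrO₄: [CrO₄²⁻] = (Ksp/[Ag⁺]^2) = 2.1×10⁻¹⁰ mol L⁻¹
For Tl₂CrO₄: [CrO₄²⁻] = (Ksp/[Tl⁺]^2) = 3.4×10⁻⁹ mol L⁻¹
Since Ag₂CrO₄ needs less CrO₄²⁻ to reach saturation, it precipitates first.

Ag₂CrO₄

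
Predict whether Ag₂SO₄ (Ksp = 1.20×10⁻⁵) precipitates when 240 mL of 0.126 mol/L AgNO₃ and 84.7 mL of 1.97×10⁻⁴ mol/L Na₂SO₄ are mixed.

The combined volume is 324.7 mL.
[Ag⁺] = (0.126)(240)/324.7 = 9.31×10⁻² mol/L
[SO₄²⁻] = (1.97×10⁻⁴)(84.7)/324.7 = 5.14×10⁻⁵ mol/L
Q = [Ag⁺]^2[SO₄²⁻] = 4.46×10⁻⁷
Q < Ksp (4.46×10⁻⁷ vs 1.20×10⁻⁵); the solution remains unsaturated and no precipitate forms.

No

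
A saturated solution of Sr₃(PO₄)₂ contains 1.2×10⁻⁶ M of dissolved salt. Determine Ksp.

Ksp = 2.7×10⁻²⁸

Sr₃(PO₄)₂(s) ⇌ 3 Sr²⁺(aq) + 2 PO₄³⁻(aq)
Let s be the molar solubility. Then [Sr²⁺] = 3s and [PO₄³⁻] = 2s.
Ksp = [Sr²⁺]^3[PO₄³⁻]^2 = (3s)^3 · (2s)^2 = 108s^5
Ksp = 108 × (1.2×10⁻⁶)^5 = 2.7×10⁻²⁸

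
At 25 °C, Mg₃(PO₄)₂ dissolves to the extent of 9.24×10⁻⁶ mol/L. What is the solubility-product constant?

Ksp = 7.27×10⁻²⁴

Mg₃(PO₄)₂(s) ⇌ 3 Mg²⁺(aq) + 2 PO₄³⁻(aq)
Call the molar solubility s, so that [Mg²⁺] = 3s and [PO₄³⁻] = 2s.
Ksp = [Mg²⁺]^3[PO₄³⁻]^2 = (3s)^3 · (2s)^2 = 108s^5
Ksp = 108 × (9.24×10⁻⁶)^5 = 7.27×10⁻²⁴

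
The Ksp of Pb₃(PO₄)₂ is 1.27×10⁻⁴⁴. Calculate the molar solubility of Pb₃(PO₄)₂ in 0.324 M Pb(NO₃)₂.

Pb₃(PO₄)₂(s) ⇌ 3 Pb²⁺(aq) + 2 PO₄³⁻(aq)
With Pb²⁺ already at 0.324 M and s small, take [Pb²⁺] ≈ 0.324 M and [PO₄³⁻] = 2s.
Ksp = [Pb²⁺]^3[PO₄³⁻]^2 = (0.324)^3(2s)^2
(2s)^2 = 1.27×10⁻⁴⁴ / (0.324)^3 = 3.73×10⁻⁴³
s = 3.06×10⁻²² M

3.06×10⁻²² M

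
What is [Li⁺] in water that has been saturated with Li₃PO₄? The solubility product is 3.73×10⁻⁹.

Li₃PO₄(s) ⇌ 3 Li⁺(aq) + PO₄³⁻(aq)
If s mol/L of Li₃PO₄ dissolves, [Li⁺] = 3s and [PO₄³⁻] = s.
Ksp = [Li⁺]^3[PO₄³⁻] = (3s)^3 · s = 27s^4 = 3.73×10⁻⁹
s = 3.43×10⁻³ mol L⁻¹
[Li⁺] = 3s = 1.03×10⁻² mol L⁻¹

1.03×10⁻² M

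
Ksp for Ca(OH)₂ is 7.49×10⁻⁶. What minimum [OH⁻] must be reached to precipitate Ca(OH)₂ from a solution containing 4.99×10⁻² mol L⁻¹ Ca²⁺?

1.23×10⁻² M

The threshold for precipitation is Q = Ksp.
Ca(OH)₂(s) ⇌ Ca²⁺(aq) + 2 OH⁻(aq)
Ksp = [Ca²⁺][OH⁻]^2 = [OH⁻]^2(4.99×10⁻²)
[OH⁻]^2 = 7.49×10⁻⁶ / (4.99×10⁻²) = 1.50×10⁻⁴
[OH⁻] = 1.23×10⁻² mol L⁻¹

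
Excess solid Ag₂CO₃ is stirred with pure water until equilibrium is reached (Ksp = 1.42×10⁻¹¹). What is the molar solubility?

Ag₂CO₃(s) ⇌ 2 Ag⁺(aq) + CO₃²⁻(aq)
If s mol/L of Ag₂CO₃ dissolves, [Ag⁺] = 2s and [CO₃²⁻] = s.
Ksp = [Ag⁺]^2[CO₃²⁻] = (2s)^2 · s = 4s^3
4s^3 = 1.42×10⁻¹¹  ⇒  s^3 = 3.55×10⁻¹²
s = (3.55×10⁻¹²)^(1/3) = 1.53×10⁻⁴ mol L⁻¹

1.53×10⁻⁴ M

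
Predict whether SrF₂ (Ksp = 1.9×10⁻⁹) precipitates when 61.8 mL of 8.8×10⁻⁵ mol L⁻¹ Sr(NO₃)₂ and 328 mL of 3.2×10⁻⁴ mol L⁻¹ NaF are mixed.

No

The combined volume is 389.8 mL.
[Sr²⁺] = (8.8×10⁻⁵)(61.8)/389.8 = 1.4×10⁻⁵ mol L⁻¹
[F⁻] = (3.2×10⁻⁴)(328)/389.8 = 2.7×10⁻⁴ mol L⁻¹
Q = [Sr²⁺][F⁻]^2 = 1.0×10⁻¹²
Since Q (1.0×10⁻¹²) is less than Ksp (1.9×10⁻⁹), no SrF₂ precipitates.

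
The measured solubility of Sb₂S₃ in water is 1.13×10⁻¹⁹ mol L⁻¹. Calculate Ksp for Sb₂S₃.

Ksp = 1.99×10⁻⁹³

Sb₂S₃(s) ⇌ 2 Sb³⁺(aq) + 3 S²⁻(aq)
Let s be the molar solubility. Then [Sb³⁺] = 2s and [S²⁻] = 3s.
Ksp = [Sb³⁺]^2[S²⁻]^3 = (2s)^2 · (3s)^3 = 108s^5
Ksp = 108 × (1.13×10⁻¹⁹)^5 = 1.99×10⁻⁹³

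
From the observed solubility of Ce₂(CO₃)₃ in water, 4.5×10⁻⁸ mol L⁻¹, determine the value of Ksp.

Ce₂(CO₃)₃(s) ⇌ 2 Ce³⁺(aq) + 3 CO₃²⁻(aq)
If s mol/L of Ce₂(CO₃)₃ dissolves, [Ce³⁺] = 2s and [CO₃²⁻] = 3s.
Ksp = [Ce³⁺]^2[CO₃²⁻]^3 = (2s)^2 · (3s)^3 = 108s^5
Ksp = 108 × (4.5×10⁻⁸)^5 = 2.0×10⁻³⁵

Ksp = 2.0×10⁻³⁵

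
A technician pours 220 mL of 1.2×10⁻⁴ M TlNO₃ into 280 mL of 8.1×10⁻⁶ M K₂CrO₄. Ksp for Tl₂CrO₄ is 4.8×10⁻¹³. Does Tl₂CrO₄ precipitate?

No

Total volume after mixing = 220 + 280 = 500 mL.
[Tl⁺] = (1.2×10⁻⁴)(220)/500 = 5.3×10⁻⁵ M
[CrO₄²⁻] = (8.1×10⁻⁶)(280)/500 = 4.5×10⁻⁶ M
Q = [Tl⁺]^2[CrO₄²⁻] = 1.3×10⁻¹⁴
Q < Ksp (1.3×10⁻¹⁴ vs 4.8×10⁻¹³); the solution remains unsaturated and no precipitate forms.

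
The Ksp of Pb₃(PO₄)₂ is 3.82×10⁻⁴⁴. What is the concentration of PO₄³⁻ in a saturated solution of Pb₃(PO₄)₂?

1.62×10⁻⁹ M

Pb₃(PO₄)₂(s) ⇌ 3 Pb²⁺(aq) + 2 PO₄³⁻(aq)
Let s be the molar solubility. Then [Pb²⁺] = 3s and [PO₄³⁻] = 2s.
Ksp = [Pb²⁺]^3[PO₄³⁻]^2 = (3s)^3 · (2s)^2 = 108s^5 = 3.82×10⁻⁴⁴
s = 8.12×10⁻¹⁰ mol/L
[PO₄³⁻] = 2s = 1.62×10⁻⁹ mol/L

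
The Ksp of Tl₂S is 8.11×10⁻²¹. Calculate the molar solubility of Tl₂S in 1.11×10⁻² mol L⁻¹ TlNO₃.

Tl₂S(s) ⇌ 2 Tl⁺(aq) + S²⁻(aq)
Let s be the solubility of Tl₂S here. The common ion gives [Tl⁺] ≈ 1.11×10⁻² mol L⁻¹, and [S²⁻] = s.
Ksp = [Tl⁺]^2[S²⁻] = (1.11×10⁻²)^2s
s = 8.11×10⁻²¹ / (1.11×10⁻²)^2 = 6.58×10⁻¹⁷
s = 6.58×10⁻¹⁷ mol L⁻¹

6.58×10⁻¹⁷ M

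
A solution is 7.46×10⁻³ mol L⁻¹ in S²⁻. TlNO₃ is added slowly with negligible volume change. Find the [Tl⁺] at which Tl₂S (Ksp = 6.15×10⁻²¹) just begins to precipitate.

Precipitation begins when Q = Ksp.
Tl₂S(s) ⇌ 2 Tl⁺(aq) + S²⁻(aq)
Ksp = [Tl⁺]^2[S²⁻] = [Tl⁺]^2(7.46×10⁻³)
[Tl⁺]^2 = 6.15×10⁻²¹ / (7.46×10⁻³) = 8.24×10⁻¹⁹
[Tl⁺] = 9.08×10⁻¹⁰ mol L⁻¹

9.08×10⁻¹⁰ M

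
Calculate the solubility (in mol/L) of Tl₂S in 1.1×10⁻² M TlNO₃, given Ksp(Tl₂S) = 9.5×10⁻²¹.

7.9×10⁻¹⁷ M

Tl₂S(s) ⇌ 2 Tl⁺(aq) + S²⁻(aq)
Tl⁺ is already present at 1.1×10⁻² M. If s mol/L of Tl₂S dissolves, [S²⁻] = s while [Tl⁺] ≈ 1.1×10⁻² M.
Ksp = [Tl⁺]^2[S²⁻] = (1.1×10⁻²)^2s
s = 9.5×10⁻²¹ / (1.1×10⁻²)^2 = 7.9×10⁻¹⁷
s = 7.9×10⁻¹⁷ M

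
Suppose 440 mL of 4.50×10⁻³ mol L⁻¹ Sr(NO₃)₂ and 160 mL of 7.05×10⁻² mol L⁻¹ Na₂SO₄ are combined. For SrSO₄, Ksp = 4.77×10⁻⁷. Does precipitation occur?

Yes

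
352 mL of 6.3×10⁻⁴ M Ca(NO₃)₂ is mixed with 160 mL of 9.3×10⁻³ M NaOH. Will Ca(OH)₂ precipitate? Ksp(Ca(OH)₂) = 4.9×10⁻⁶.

After mixing, V = 352 mL + 160 mL = 512 mL.
[Ca²⁺] = (6.3×10⁻⁴)(352)/512 = 4.3×10⁻⁴ M
[OH⁻] = (9.3×10⁻³)(160)/512 = 2.9×10⁻³ M
Q = [Ca²⁺][OH⁻]^2 = 3.7×10⁻⁹
Q < Ksp (3.7×10⁻⁹ vs 4.9×10⁻⁶); the solution remains unsaturated and no precipitate forms.

No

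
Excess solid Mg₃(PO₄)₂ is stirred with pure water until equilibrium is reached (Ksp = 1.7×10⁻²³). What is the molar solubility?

Mg₃(PO₄)₂(s) ⇌ 3 Mg²⁺(aq) + 2 PO₄³⁻(aq)
With molar solubility s: [Mg²⁺] = 3s, [PO₄³⁻] = 2s.
Ksp = [Mg²⁺]^3[PO₄³⁻]^2 = (3s)^3 · (2s)^2 = 108s^5
108s^5 = 1.7×10⁻²³  ⇒  s^5 = 1.6×10⁻²⁵
s = 1.1×10⁻⁵ M

1.1×10⁻⁵ M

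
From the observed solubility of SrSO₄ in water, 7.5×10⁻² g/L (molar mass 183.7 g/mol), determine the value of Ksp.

Ksp = 1.7×10⁻⁷

Molar solubility s = (7.5×10⁻² g/L) / (183.7 g/mol) = 4.083×10⁻⁴ mol/L
SrSO₄(s) ⇌ Sr²⁺(aq) + SO₄²⁻(aq)
If s mol/L of SrSO₄ dissolves, [Sr²⁺] = s and [SO₄²⁻] = s.
Ksp = [Sr²⁺][SO₄²⁻] = s · s = s^2
Ksp = (4.083×10⁻⁴)^2 = 1.7×10⁻⁷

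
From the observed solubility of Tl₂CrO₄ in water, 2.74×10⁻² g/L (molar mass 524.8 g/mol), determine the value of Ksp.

Ksp = 5.69×10⁻¹³

Convert to molarity: s = 2.74×10⁻² / 524.8 = 5.2210×10⁻⁵ mol/L
Tl₂CrO₄(s) ⇌ 2 Tl⁺(aq) + CrO₄²⁻(aq)
For each mole of Tl₂CrO₄ that dissolves per liter, [Tl⁺] = 2s and [CrO₄²⁻] = s; let s denote this solubility.
Ksp = [Tl⁺]^2[CrO₄²⁻] = (2s)^2 · s = 4s^3
Ksp = 4 × (5.2210×10⁻⁵)^3 = 5.69×10⁻¹³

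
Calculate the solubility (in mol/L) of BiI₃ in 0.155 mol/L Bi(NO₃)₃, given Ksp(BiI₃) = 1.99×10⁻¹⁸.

BiI₃(s) ⇌ Bi³⁺(aq) + 3 I⁻(aq)
The solution already contains Bi³⁺ at 0.155 mol/L. Let s be the molar solubility of BiI₃.
[Bi³⁺] ≈ 0.155 mol/L (common ion dominates); [I⁻] = 3s.
Ksp = [Bi³⁺][I⁻]^3 = (0.155)(3s)^3
(3s)^3 = 1.99×10⁻¹⁸ / (0.155) = 1.28×10⁻¹⁷
s = 7.81×10⁻⁷ mol/L

7.81×10⁻⁷ M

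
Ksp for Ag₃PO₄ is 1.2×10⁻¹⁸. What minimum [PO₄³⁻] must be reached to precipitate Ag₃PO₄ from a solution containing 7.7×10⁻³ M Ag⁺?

Precipitation of each salt begins when its ion product equals Ksp.
Ag₃PO₄(s) ⇌ 3 Ag⁺(aq) + PO₄³⁻(aq)
Ksp = [Ag⁺]^3[PO₄³⁻] = [PO₄³⁻](7.7×10⁻³)^3
[PO₄³⁻] = 1.2×10⁻¹⁸ / (7.7×10⁻³)^3 = 2.6×10⁻¹²
[PO₄³⁻] = 2.6×10⁻¹² M

2.6×10⁻¹² M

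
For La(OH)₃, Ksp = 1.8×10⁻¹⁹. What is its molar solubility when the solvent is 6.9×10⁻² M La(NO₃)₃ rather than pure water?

La(OH)₃(s) ⇌ La³⁺(aq) + 3 OH⁻(aq)
La³⁺ is already present at 6.9×10⁻² M. If s mol/L of La(OH)₃ dissolves, [OH⁻] = 3s while [La³⁺] ≈ 6.9×10⁻² M.
Ksp = [La³⁺][OH⁻]^3 = (6.9×10⁻²)(3s)^3
(3s)^3 = 1.8×10⁻¹⁹ / (6.9×10⁻²) = 2.6×10⁻¹⁸
s = 4.6×10⁻⁷ M

4.6×10⁻⁷ M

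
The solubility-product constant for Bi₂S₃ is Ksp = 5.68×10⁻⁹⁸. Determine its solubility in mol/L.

Bi₂S₃(s) ⇌ 2 Bi³⁺(aq) + 3 S²⁻(aq)
With molar solubility s: [Bi³⁺] = 2s, [S²⁻] = 3s.
Ksp = [Bi³⁺]^2[S²⁻]^3 = (2s)^2 · (3s)^3 = 108s^5
108s^5 = 5.68×10⁻⁹⁸  ⇒  s^5 = 5.26×10⁻¹⁰⁰
s = 1.39×10⁻²⁰ mol L⁻¹

1.39×10⁻²⁰ M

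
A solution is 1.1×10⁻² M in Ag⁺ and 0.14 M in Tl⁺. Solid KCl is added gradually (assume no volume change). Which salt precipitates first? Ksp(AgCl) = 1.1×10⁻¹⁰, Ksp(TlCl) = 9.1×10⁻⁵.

The threshold for precipitation is Q = Ksp.
For AgCl: [Cl⁻] = (Ksp/[Ag⁺]) = 1.0×10⁻⁸ M
For TlCl: [Cl⁻] = (Ksp/[Tl⁺]) = 6.5×10⁻⁴ M
The smaller threshold [Cl⁻] is reached first, so AgCl precipitates first.

AgCl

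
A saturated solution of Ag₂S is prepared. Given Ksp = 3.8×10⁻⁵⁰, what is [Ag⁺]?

Ag₂S(s) ⇌ 2 Ag⁺(aq) + S²⁻(aq)
For each mole of Ag₂S that dissolves per liter, [Ag⁺] = 2s and [S²⁻] = s; let s denote this solubility.
Ksp = [Ag⁺]^2[S²⁻] = (2s)^2 · s = 4s^3 = 3.8×10⁻⁵⁰
s = 2.1×10⁻¹⁷ mol/L
[Ag⁺] = 2s = 4.2×10⁻¹⁷ mol/L

4.2×10⁻¹⁷ M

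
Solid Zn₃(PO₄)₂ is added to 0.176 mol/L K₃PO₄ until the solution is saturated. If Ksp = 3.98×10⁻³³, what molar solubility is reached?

Zn₃(PO₄)₂(s) ⇌ 3 Zn²⁺(aq) + 2 PO₄³⁻(aq)
Let s be the solubility of Zn₃(PO₄)₂ here. The common ion gives [PO₄³⁻] ≈ 0.176 mol/L, and [Zn²⁺] = 3s.
Ksp = [Zn²⁺]^3[PO₄³⁻]^2 = (3s)^3(0.176)^2
(3s)^3 = 3.98×10⁻³³ / (0.176)^2 = 1.28×10⁻³¹
s = 1.68×10⁻¹¹ mol/L

1.68×10⁻¹¹ M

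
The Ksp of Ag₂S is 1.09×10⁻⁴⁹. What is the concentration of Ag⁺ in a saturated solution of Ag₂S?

6.02×10⁻¹⁷ M

Ag₂S(s) ⇌ 2 Ag⁺(aq) + S²⁻(aq)
With molar solubility s: [Ag⁺] = 2s, [S²⁻] = s.
Ksp = [Ag⁺]^2[S²⁻] = (2s)^2 · s = 4s^3 = 1.09×10⁻⁴⁹
s = 3.01×10⁻¹⁷ mol L⁻¹
[Ag⁺] = 2s = 6.02×10⁻¹⁷ mol L⁻¹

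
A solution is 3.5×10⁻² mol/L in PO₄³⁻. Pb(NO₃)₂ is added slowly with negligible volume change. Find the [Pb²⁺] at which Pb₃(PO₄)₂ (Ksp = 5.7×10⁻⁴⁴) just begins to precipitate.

3.6×10⁻¹⁴ M

The threshold for precipitation is Q = Ksp.
Pb₃(PO₄)₂(s) ⇌ 3 Pb²⁺(aq) + 2 PO₄³⁻(aq)
Ksp = [Pb²⁺]^3[PO₄³⁻]^2 = [Pb²⁺]^3(3.5×10⁻²)^2
[Pb²⁺]^3 = 5.7×10⁻⁴⁴ / (3.5×10⁻²)^2 = 4.7×10⁻⁴¹
[Pb²⁺] = 3.6×10⁻¹⁴ mol/L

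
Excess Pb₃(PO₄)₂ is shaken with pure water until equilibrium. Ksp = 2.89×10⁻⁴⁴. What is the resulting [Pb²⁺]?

2.30×10⁻⁹ M

Pb₃(PO₄)₂(s) ⇌ 3 Pb²⁺(aq) + 2 PO₄³⁻(aq)
With molar solubility s: [Pb²⁺] = 3s, [PO₄³⁻] = 2s.
Ksp = [Pb²⁺]^3[PO₄³⁻]^2 = (3s)^3 · (2s)^2 = 108s^5 = 2.89×10⁻⁴⁴
s = 7.68×10⁻¹⁰ M
[Pb²⁺] = 3s = 2.30×10⁻⁹ M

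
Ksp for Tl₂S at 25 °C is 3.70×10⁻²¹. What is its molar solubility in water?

9.74×10⁻⁸ M

Tl₂S(s) ⇌ 2 Tl⁺(aq) + S²⁻(aq)
Let s be the molar solubility. Then [Tl⁺] = 2s and [S²⁻] = s.
Ksp = [Tl⁺]^2[S²⁻] = (2s)^2 · s = 4s^3
4s^3 = 3.70×10⁻²¹  ⇒  s^3 = 9.25×10⁻²²
Taking the 3rd root, s = 9.74×10⁻⁸ mol/L.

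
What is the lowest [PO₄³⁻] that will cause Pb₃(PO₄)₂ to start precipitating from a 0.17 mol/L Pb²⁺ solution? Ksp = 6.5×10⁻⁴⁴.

3.6×10⁻²¹ M

A salt starts to precipitate once the ion product Q reaches its Ksp.
Pb₃(PO₄)₂(s) ⇌ 3 Pb²⁺(aq) + 2 PO₄³⁻(aq)
Ksp = [Pb²⁺]^3[PO₄³⁻]^2 = [PO₄³⁻]^2(0.17)^3
[PO₄³⁻]^2 = 6.5×10⁻⁴⁴ / (0.17)^3 = 1.3×10⁻⁴¹
[PO₄³⁻] = 3.6×10⁻²¹ mol/L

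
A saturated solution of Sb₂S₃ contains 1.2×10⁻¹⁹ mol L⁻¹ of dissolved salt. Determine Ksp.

Ksp = 2.7×10⁻⁹³

Sb₂S₃(s) ⇌ 2 Sb³⁺(aq) + 3 S²⁻(aq)
For each mole of Sb₂S₃ that dissolves per liter, [Sb³⁺] = 2s and [S²⁻] = 3s; let s denote this solubility.
Ksp = [Sb³⁺]^2[S²⁻]^3 = (2s)^2 · (3s)^3 = 108s^5
Ksp = 108 × (1.2×10⁻¹⁹)^5 = 2.7×10⁻⁹³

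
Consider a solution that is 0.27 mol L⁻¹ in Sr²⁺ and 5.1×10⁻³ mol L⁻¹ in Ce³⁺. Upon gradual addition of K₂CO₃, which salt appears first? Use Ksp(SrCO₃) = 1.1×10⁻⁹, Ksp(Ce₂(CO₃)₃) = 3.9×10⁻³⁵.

Ce₂(CO₃)₃

Each salt precipitates once Q = Ksp for that salt.
For SrCO₃: [CO₃²⁻] = (Ksp/[Sr²⁺]) = 4.1×10⁻⁹ mol L⁻¹
For Ce₂(CO₃)₃: [CO₃²⁻] = (Ksp/[Ce³⁺]^2)^(1/3) = 1.1×10⁻¹⁰ mol L⁻¹
The smaller threshold [CO₃²⁻] is reached first, so Ce₂(CO₃)₃ precipitates first.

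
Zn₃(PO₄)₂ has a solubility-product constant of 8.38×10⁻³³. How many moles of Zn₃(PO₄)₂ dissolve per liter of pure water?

1.51×10⁻⁷ M

Zn₃(PO₄)₂(s) ⇌ 3 Zn²⁺(aq) + 2 PO₄³⁻(aq)
For each mole of Zn₃(PO₄)₂ that dissolves per liter, [Zn²⁺] = 3s and [PO₄³⁻] = 2s; let s denote this solubility.
Ksp = [Zn²⁺]^3[PO₄³⁻]^2 = (3s)^3 · (2s)^2 = 108s^5
108s^5 = 8.38×10⁻³³  ⇒  s^5 = 7.76×10⁻³⁵
s = (7.76×10⁻³⁵)^(1/5) = 1.51×10⁻⁷ M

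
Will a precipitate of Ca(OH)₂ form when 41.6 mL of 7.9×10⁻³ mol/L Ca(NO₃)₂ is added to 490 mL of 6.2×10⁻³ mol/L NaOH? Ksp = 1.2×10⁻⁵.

No

Total volume after mixing = 41.6 + 490 = 531.6 mL.
[Ca²⁺] = (7.9×10⁻³)(41.6)/531.6 = 6.2×10⁻⁴ mol/L
[OH⁻] = (6.2×10⁻³)(490)/531.6 = 5.7×10⁻³ mol/L
Q = [Ca²⁺][OH⁻]^2 = 2.0×10⁻⁸
Q < Ksp (2.0×10⁻⁸ vs 1.2×10⁻⁵); the solution remains unsaturated and no precipitate forms.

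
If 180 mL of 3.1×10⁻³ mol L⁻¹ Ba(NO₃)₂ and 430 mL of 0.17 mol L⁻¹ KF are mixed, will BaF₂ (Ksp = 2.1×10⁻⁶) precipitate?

Yes

Total volume after mixing = 180 + 430 = 610 mL.
[Ba²⁺] = (3.1×10⁻³)(180)/610 = 9.1×10⁻⁴ mol L⁻¹
[F⁻] = (0.17)(430)/610 = 0.12 mol L⁻¹
Q = [Ba²⁺][F⁻]^2 = 1.3×10⁻⁵
Q = 1.3×10⁻⁵ > Ksp = 2.1×10⁻⁶, so the solution is supersaturated and BaF₂ precipitates.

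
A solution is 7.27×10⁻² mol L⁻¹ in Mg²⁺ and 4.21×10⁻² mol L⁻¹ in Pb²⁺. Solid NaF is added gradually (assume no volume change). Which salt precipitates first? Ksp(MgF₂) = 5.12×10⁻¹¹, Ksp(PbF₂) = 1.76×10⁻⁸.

MgF₂

A salt starts to precipitate once the ion product Q reaches its Ksp.
For MgF₂: [F⁻] = (Ksp/[Mg²⁺])^(1/2) = 2.65×10⁻⁵ mol L⁻¹
For PbF₂: [F⁻] = (Ksp/[Pb²⁺])^(1/2) = 6.47×10⁻⁴ mol L⁻¹
The smaller threshold [F⁻] is reached first, so MgF₂ precipitates first.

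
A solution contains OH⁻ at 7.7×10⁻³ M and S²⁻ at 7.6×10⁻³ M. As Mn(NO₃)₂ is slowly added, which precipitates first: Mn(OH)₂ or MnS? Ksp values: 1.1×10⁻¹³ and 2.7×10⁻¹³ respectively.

The threshold for precipitation is Q = Ksp.
For Mn(OH)₂: [Mn²⁺] = (Ksp/[OH⁻]^2) = 1.9×10⁻⁹ M
For MnS: [Mn²⁺] = (Ksp/[S²⁻]) = 3.6×10⁻¹¹ M
Since MnS needs less Mn²⁺ to reach saturation, it precipitates first.

MnS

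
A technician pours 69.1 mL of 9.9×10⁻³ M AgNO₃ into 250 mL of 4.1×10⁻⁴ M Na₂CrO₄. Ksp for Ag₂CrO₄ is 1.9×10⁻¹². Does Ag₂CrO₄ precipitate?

Yes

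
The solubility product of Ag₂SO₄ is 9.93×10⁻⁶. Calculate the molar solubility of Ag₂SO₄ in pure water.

Ag₂SO₄(s) ⇌ 2 Ag⁺(aq) + SO₄²⁻(aq)
Let s be the molar solubility. Then [Ag⁺] = 2s and [SO₄²⁻] = s.
Ksp = [Ag⁺]^2[SO₄²⁻] = (2s)^2 · s = 4s^3
4s^3 = 9.93×10⁻⁶  ⇒  s^3 = 2.48×10⁻⁶
Taking the 3rd root, s = 1.35×10⁻² M.

1.35×10⁻² M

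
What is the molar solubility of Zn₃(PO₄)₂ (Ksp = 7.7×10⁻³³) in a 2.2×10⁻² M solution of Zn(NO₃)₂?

Zn₃(PO₄)₂(s) ⇌ 3 Zn²⁺(aq) + 2 PO₄³⁻(aq)
The solution already contains Zn²⁺ at 2.2×10⁻² M. Let s be the molar solubility of Zn₃(PO₄)₂.
[Zn²⁺] ≈ 2.2×10⁻² M (common ion dominates); [PO₄³⁻] = 2s.
Ksp = [Zn²⁺]^3[PO₄³⁻]^2 = (2.2×10⁻²)^3(2s)^2
(2s)^2 = 7.7×10⁻³³ / (2.2×10⁻²)^3 = 7.2×10⁻²⁸
s = 1.3×10⁻¹⁴ M

1.3×10⁻¹⁴ M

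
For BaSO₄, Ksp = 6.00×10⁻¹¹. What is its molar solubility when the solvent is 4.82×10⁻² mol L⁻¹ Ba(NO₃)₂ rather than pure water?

BaSO₄(s) ⇌ Ba²⁺(aq) + SO₄²⁻(aq)
Ba²⁺ is already present at 4.82×10⁻² mol L⁻¹. If s mol/L of BaSO₄ dissolves, [SO₄²⁻] = s while [Ba²⁺] ≈ 4.82×10⁻² mol L⁻¹.
Ksp = [Ba²⁺][SO₄²⁻] = (4.82×10⁻²)s
s = 6.00×10⁻¹¹ / (4.82×10⁻²) = 1.24×10⁻⁹
s = 1.24×10⁻⁹ mol L⁻¹

1.24×10⁻⁹ M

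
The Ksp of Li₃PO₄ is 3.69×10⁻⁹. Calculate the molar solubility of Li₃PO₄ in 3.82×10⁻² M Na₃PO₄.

1.53×10⁻³ M

Li₃PO₄(s) ⇌ 3 Li⁺(aq) + PO₄³⁻(aq)
Let s be the solubility of Li₃PO₄ here. The common ion gives [PO₄³⁻] ≈ 3.82×10⁻² M, and [Li⁺] = 3s.
Ksp = [Li⁺]^3[PO₄³⁻] = (3s)^3(3.82×10⁻²)
(3s)^3 = 3.69×10⁻⁹ / (3.82×10⁻²) = 9.66×10⁻⁸
s = 1.53×10⁻³ M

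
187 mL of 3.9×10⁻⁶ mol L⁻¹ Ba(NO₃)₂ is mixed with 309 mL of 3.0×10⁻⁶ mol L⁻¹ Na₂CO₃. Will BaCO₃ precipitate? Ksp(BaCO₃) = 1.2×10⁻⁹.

No

After mixing, V = 187 mL + 309 mL = 496 mL.
[Ba²⁺] = (3.9×10⁻⁶)(187)/496 = 1.5×10⁻⁶ mol L⁻¹
[CO₃²⁻] = (3.0×10⁻⁶)(309)/496 = 1.9×10⁻⁶ mol L⁻¹
Q = [Ba²⁺][CO₃²⁻] = 2.7×10⁻¹²
Q < Ksp (2.7×10⁻¹² vs 1.2×10⁻⁹); the solution remains unsaturated and no precipitate forms.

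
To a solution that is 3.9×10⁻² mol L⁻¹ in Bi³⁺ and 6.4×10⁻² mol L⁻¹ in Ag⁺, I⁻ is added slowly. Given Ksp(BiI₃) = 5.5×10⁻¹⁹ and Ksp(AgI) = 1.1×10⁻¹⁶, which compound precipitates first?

AgI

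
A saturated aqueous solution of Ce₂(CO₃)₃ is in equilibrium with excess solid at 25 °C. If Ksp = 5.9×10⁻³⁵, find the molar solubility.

5.6×10⁻⁸ M

Ce₂(CO₃)₃(s) ⇌ 2 Ce³⁺(aq) + 3 CO₃²⁻(aq)
If s mol/L of Ce₂(CO₃)₃ dissolves, [Ce³⁺] = 2s and [CO₃²⁻] = 3s.
Ksp = [Ce³⁺]^2[CO₃²⁻]^3 = (2s)^2 · (3s)^3 = 108s^5
108s^5 = 5.9×10⁻³⁵  ⇒  s^5 = 5.5×10⁻³⁷
Taking the 5th root, s = 5.6×10⁻⁸ M.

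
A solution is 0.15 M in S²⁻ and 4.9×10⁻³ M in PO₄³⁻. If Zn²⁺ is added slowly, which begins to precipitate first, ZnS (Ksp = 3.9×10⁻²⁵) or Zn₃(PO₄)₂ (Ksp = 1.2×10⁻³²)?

ZnS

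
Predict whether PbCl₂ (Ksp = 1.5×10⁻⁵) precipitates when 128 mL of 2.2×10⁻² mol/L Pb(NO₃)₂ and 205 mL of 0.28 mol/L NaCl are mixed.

Yes

Total volume after mixing = 128 + 205 = 333 mL.
[Pb²⁺] = (2.2×10⁻²)(128)/333 = 8.5×10⁻³ mol/L
[Cl⁻] = (0.28)(205)/333 = 0.17 mol/L
Q = [Pb²⁺][Cl⁻]^2 = 2.5×10⁻⁴
Since Q (2.5×10⁻⁴) exceeds Ksp (1.5×10⁻⁵), PbCl₂ will precipitate.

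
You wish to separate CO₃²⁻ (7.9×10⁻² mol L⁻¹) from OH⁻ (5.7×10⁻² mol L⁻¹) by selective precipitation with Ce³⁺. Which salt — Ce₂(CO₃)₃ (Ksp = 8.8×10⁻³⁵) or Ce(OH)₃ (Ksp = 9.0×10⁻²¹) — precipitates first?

Each salt precipitates once Q = Ksp for that salt.
For Ce₂(CO₃)₃: [Ce³⁺] = (Ksp/[CO₃²⁻]^3)^(1/2) = 4.2×10⁻¹⁶ mol L⁻¹
For Ce(OH)₃: [Ce³⁺] = (Ksp/[OH⁻]^3) = 4.9×10⁻¹⁷ mol L⁻¹
Since Ce(OH)₃ needs less Ce³⁺ to reach saturation, it precipitates first.

Ce(OH)₃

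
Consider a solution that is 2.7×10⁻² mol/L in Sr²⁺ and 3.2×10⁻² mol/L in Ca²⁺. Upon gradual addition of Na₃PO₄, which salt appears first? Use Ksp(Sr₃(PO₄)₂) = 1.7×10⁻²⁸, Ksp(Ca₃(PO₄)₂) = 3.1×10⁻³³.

Precipitation of each salt begins when its ion product equals Ksp.
For Sr₃(PO₄)₂: [PO₄³⁻] = (Ksp/[Sr²⁺]^3)^(1/2) = 2.9×10⁻¹² mol/L
For Ca₃(PO₄)₂: [PO₄³⁻] = (Ksp/[Ca²⁺]^3)^(1/2) = 9.7×10⁻¹⁵ mol/L
The smaller threshold [PO₄³⁻] is reached first, so Ca₃(PO₄)₂ precipitates first.

Ca₃(PO₄)₂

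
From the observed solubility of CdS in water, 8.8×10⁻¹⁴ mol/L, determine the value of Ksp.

Ksp = 7.7×10⁻²⁷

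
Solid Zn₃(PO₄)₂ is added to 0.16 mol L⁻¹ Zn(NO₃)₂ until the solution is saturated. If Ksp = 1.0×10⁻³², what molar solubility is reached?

Zn₃(PO₄)₂(s) ⇌ 3 Zn²⁺(aq) + 2 PO₄³⁻(aq)
The solution already contains Zn²⁺ at 0.16 mol L⁻¹. Let s be the molar solubility of Zn₃(PO₄)₂.
[Zn²⁺] ≈ 0.16 mol L⁻¹ (common ion dominates); [PO₄³⁻] = 2s.
Ksp = [Zn²⁺]^3[PO₄³⁻]^2 = (0.16)^3(2s)^2
(2s)^2 = 1.0×10⁻³² / (0.16)^3 = 2.4×10⁻³⁰
s = 7.8×10⁻¹⁶ mol L⁻¹

7.8×10⁻¹⁶ M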